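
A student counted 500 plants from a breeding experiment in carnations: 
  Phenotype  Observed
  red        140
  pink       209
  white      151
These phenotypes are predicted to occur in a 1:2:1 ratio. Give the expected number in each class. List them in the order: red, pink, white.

125, 250, 125

Under the 1:2:1 hypothesis (Σ ratio = 4, N = 500):
  red: 500 × 1/4 = 125
  pink: 500 × 2/4 = 250
  white: 500 × 1/4 = 125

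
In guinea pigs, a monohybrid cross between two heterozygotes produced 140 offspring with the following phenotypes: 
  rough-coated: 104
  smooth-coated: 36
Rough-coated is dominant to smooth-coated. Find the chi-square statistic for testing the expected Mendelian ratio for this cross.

0.038

For a monohybrid cross between heterozygotes with complete dominance, the expected phenotypic ratio is 3:1.
The 3:1 ratio has 4 parts, so with N = 140 the expected counts are:
  rough-coated: 140 × 3/4 = 105
  smooth-coated: 140 × 1/4 = 35
χ² = Σ (O − E)² / E
  rough-coated: (104 − 105)² / 105 = 0.0095
  smooth-coated: (36 − 35)² / 35 = 0.0286
χ² = 0.0095 + 0.0286 = 0.0381 ≈ 0.038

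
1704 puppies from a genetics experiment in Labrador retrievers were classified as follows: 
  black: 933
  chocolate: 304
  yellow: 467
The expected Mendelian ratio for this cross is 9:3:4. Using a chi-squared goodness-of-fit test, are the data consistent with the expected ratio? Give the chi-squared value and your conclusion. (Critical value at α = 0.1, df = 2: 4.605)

The 9:3:4 ratio has 16 parts, so with N = 1704 the expected counts are:
  black: 1704 × 9/16 = 958.5
  chocolate: 1704 × 3/16 = 319.5
  yellow: 1704 × 4/16 = 426
χ² = Σ (O − E)² / E
  black: (933 − 958.5)² / 958.5 = 0.6784
  chocolate: (304 − 319.5)² / 319.5 = 0.7520
  yellow: (467 − 426)² / 426 = 3.9460
χ² = 0.6784 + 0.7520 + 3.9460 = 5.3764 ≈ 5.376
Degrees of freedom = 3 − 1 = 2; critical value at α = 0.1 is 4.605.
Since 5.376 > 4.605, we reject the null hypothesis — the data do not fit the 9:3:4 ratio.

5.376; not consistent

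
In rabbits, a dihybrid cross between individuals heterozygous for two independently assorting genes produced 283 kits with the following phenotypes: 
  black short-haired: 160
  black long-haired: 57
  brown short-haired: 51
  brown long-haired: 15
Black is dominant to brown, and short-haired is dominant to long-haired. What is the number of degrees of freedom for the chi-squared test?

A dihybrid F₂ with independent assortment and complete dominance at both loci gives a 9:3:3:1 phenotypic ratio.
A goodness-of-fit test with 4 phenotype classes has df = 4 − 1 = 3.

3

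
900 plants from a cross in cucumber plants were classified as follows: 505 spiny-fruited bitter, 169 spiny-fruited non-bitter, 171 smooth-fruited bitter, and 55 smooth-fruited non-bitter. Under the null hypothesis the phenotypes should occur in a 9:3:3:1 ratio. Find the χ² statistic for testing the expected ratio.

0.061

Total ratio parts = 16. Expected numbers out of 900:
  spiny-fruited bitter: 900 × 9/16 = 506.25
  spiny-fruited non-bitter: 900 × 3/16 = 168.75
  smooth-fruited bitter: 900 × 3/16 = 168.75
  smooth-fruited non-bitter: 900 × 1/16 = 56.25
χ² = Σ (O − E)² / E
  spiny-fruited bitter: (505 − 506.25)² / 506.25 = 0.0031
  spiny-fruited non-bitter: (169 − 168.75)² / 168.75 = 0.0004
  smooth-fruited bitter: (171 − 168.75)² / 168.75 = 0.0300
  smooth-fruited non-bitter: (55 − 56.25)² / 56.25 = 0.0278
χ² = 0.0031 + 0.0004 + 0.0300 + 0.0278 = 0.0613 ≈ 0.061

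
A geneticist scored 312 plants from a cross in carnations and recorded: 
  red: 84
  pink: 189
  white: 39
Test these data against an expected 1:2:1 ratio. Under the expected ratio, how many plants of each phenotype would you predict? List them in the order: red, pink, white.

78, 156, 78

The 1:2:1 ratio has 4 parts, so with N = 312 the expected counts are:
  red: 312 × 1/4 = 78
  pink: 312 × 2/4 = 156
  white: 312 × 1/4 = 78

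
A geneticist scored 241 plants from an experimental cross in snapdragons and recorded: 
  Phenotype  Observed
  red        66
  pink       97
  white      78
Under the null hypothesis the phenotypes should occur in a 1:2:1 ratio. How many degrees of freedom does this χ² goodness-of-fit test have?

2

A goodness-of-fit test with 3 phenotype classes has df = 3 − 1 = 2.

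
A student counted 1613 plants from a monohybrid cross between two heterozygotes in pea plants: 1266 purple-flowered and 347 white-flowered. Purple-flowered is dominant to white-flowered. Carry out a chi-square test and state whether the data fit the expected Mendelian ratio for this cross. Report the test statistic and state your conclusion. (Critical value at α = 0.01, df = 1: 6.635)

For a monohybrid cross between heterozygotes with complete dominance, the expected phenotypic ratio is 3:1.
Under the 3:1 hypothesis (Σ ratio = 4, N = 1613):
  purple-flowered: 1613 × 3/4 = 1209.75
  white-flowered: 1613 × 1/4 = 403.25
χ² = Σ (O − E)² / E
  purple-flowered: (1266 − 1209.75)² / 1209.75 = 2.6155
  white-flowered: (347 − 403.25)² / 403.25 = 7.8464
χ² = 2.6155 + 7.8464 = 10.4619 ≈ 10.462
Degrees of freedom = 2 − 1 = 1; critical value at α = 0.01 is 6.635.
Since 10.462 > 6.635, we reject the null hypothesis — the data do not fit the 3:1 ratio.

10.462; not consistent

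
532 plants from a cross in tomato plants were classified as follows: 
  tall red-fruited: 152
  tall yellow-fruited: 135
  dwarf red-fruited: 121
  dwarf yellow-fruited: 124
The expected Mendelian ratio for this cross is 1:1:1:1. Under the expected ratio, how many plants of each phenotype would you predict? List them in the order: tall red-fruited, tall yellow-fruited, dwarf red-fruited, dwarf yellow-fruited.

Expected counts for N = 532 under a 1:1:1:1 ratio (total parts = 4):
  tall red-fruited: 532 × 1/4 = 133
  tall yellow-fruited: 532 × 1/4 = 133
  dwarf red-fruited: 532 × 1/4 = 133
  dwarf yellow-fruited: 532 × 1/4 = 133

133, 133, 133, 133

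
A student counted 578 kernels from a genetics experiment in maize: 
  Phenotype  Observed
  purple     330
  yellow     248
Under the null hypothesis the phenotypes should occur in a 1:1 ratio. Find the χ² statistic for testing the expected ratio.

11.633

The 1:1 ratio has 2 parts, so with N = 578 the expected counts are:
  purple: 578 × 1/2 = 289
  yellow: 578 × 1/2 = 289
χ² = Σ (O − E)² / E
  purple: (330 − 289)² / 289 = 5.8166
  yellow: (248 − 289)² / 289 = 5.8166
χ² = 5.8166 + 5.8166 = 11.6332 ≈ 11.633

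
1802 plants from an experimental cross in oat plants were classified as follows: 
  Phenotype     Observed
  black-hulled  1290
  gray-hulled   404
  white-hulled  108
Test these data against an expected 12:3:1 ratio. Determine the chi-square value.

15.930

Total ratio parts = 16. Expected numbers out of 1802:
  black-hulled: 1802 × 12/16 = 1351.5
  gray-hulled: 1802 × 3/16 = 337.875
  white-hulled: 1802 × 1/16 = 112.625
χ² = Σ (O − E)² / E
  black-hulled: (1290 − 1351.5)² / 1351.5 = 2.7986
  gray-hulled: (404 − 337.875)² / 337.875 = 12.9412
  white-hulled: (108 − 112.625)² / 112.625 = 0.1899
χ² = 2.7986 + 12.9412 + 0.1899 = 15.9297 ≈ 15.930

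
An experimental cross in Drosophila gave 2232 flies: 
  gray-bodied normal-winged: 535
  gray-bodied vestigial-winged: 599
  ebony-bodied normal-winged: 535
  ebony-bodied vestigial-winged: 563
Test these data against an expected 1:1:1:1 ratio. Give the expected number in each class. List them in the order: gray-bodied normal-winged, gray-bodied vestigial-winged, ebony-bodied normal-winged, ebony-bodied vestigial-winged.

Expected counts for N = 2232 under a 1:1:1:1 ratio (total parts = 4):
  gray-bodied normal-winged: 2232 × 1/4 = 558
  gray-bodied vestigial-winged: 2232 × 1/4 = 558
  ebony-bodied normal-winged: 2232 × 1/4 = 558
  ebony-bodied vestigial-winged: 2232 × 1/4 = 558

558, 558, 558, 558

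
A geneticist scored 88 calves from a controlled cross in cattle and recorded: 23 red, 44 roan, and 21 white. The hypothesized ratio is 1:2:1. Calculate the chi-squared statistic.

The 1:2:1 ratio has 4 parts, so with N = 88 the expected counts are:
  red: 88 × 1/4 = 22
  roan: 88 × 2/4 = 44
  white: 88 × 1/4 = 22
χ² = Σ (O − E)² / E
  red: (23 − 22)² / 22 = 0.0455
  roan: (44 − 44)² / 44 = 0.0000
  white: (21 − 22)² / 22 = 0.0455
χ² = 0.0455 + 0.0000 + 0.0455 = 0.091

0.091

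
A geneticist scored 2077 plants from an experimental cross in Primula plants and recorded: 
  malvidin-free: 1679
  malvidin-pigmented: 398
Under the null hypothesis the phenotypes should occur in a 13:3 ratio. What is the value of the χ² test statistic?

Under the 13:3 hypothesis (Σ ratio = 16, N = 2077):
  malvidin-free: 2077 × 13/16 = 1687.5625
  malvidin-pigmented: 2077 × 3/16 = 389.4375
χ² = Σ (O − E)² / E
  malvidin-free: (1679 − 1687.5625)² / 1687.5625 = 0.0434
  malvidin-pigmented: (398 − 389.4375)² / 389.4375 = 0.1883
χ² = 0.0434 + 0.1883 = 0.2317 ≈ 0.232

0.232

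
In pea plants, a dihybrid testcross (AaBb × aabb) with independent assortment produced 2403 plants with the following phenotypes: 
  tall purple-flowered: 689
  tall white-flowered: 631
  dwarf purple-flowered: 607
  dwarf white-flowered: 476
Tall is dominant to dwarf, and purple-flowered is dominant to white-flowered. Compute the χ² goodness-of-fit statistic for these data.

40.457

A dihybrid testcross with independent assortment gives a 1:1:1:1 ratio.
Expected counts for N = 2403 under a 1:1:1:1 ratio (total parts = 4):
  tall purple-flowered: 2403 × 1/4 = 600.75
  tall white-flowered: 2403 × 1/4 = 600.75
  dwarf purple-flowered: 2403 × 1/4 = 600.75
  dwarf white-flowered: 2403 × 1/4 = 600.75
χ² = Σ (O − E)² / E
  tall purple-flowered: (689 − 600.75)² / 600.75 = 12.9639
  tall white-flowered: (631 − 600.75)² / 600.75 = 1.5232
  dwarf purple-flowered: (607 − 600.75)² / 600.75 = 0.0650
  dwarf white-flowered: (476 − 600.75)² / 600.75 = 25.9052
χ² = 12.9639 + 1.5232 + 0.0650 + 25.9052 = 40.4573 ≈ 40.457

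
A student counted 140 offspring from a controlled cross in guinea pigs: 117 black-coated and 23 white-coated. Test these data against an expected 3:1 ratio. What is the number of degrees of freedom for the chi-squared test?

A goodness-of-fit test with 2 phenotype classes has df = 2 − 1 = 1.

1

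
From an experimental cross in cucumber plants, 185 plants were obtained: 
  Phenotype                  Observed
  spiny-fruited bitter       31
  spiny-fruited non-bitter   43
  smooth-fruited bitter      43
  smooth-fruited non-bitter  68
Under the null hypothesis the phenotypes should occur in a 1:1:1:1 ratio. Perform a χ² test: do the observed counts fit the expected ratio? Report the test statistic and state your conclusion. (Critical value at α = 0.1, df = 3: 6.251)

Total ratio parts = 4. Expected numbers out of 185:
  spiny-fruited bitter: 185 × 1/4 = 46.25
  spiny-fruited non-bitter: 185 × 1/4 = 46.25
  smooth-fruited bitter: 185 × 1/4 = 46.25
  smooth-fruited non-bitter: 185 × 1/4 = 46.25
χ² = Σ (O − E)² / E
  spiny-fruited bitter: (31 − 46.25)² / 46.25 = 5.0284
  spiny-fruited non-bitter: (43 − 46.25)² / 46.25 = 0.2284
  smooth-fruited bitter: (43 − 46.25)² / 46.25 = 0.2284
  smooth-fruited non-bitter: (68 − 46.25)² / 46.25 = 10.2284
χ² = 5.0284 + 0.2284 + 0.2284 + 10.2284 = 15.7136 ≈ 15.714
Degrees of freedom = 4 − 1 = 3; critical value at α = 0.1 is 6.251.
Since 15.714 > 6.251, we reject the null hypothesis — the data do not fit the 1:1:1:1 ratio.

15.714; not consistent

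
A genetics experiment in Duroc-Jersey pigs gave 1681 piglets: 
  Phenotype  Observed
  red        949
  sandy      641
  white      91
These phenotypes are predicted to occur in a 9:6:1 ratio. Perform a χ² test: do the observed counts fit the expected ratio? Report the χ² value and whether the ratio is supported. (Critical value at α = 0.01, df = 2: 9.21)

2.074; consistent

Total ratio parts = 16. Expected numbers out of 1681:
  red: 1681 × 9/16 = 945.5625
  sandy: 1681 × 6/16 = 630.375
  white: 1681 × 1/16 = 105.0625
χ² = Σ (O − E)² / E
  red: (949 − 945.5625)² / 945.5625 = 0.0125
  sandy: (641 − 630.375)² / 630.375 = 0.1791
  white: (91 − 105.0625)² / 105.0625 = 1.8823
χ² = 0.0125 + 0.1791 + 1.8823 = 2.0739 ≈ 2.074
Degrees of freedom = 3 − 1 = 2; critical value at α = 0.01 is 9.21.
Since 2.074 < 9.21, we fail to reject the null hypothesis — the data are consistent with the 9:6:1 ratio.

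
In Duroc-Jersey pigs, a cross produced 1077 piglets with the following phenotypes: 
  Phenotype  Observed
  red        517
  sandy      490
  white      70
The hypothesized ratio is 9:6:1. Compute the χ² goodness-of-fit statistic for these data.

31.493

Total ratio parts = 16. Expected numbers out of 1077:
  red: 1077 × 9/16 = 605.8125
  sandy: 1077 × 6/16 = 403.875
  white: 1077 × 1/16 = 67.3125
χ² = Σ (O − E)² / E
  red: (517 − 605.8125)² / 605.8125 = 13.0200
  sandy: (490 − 403.875)² / 403.875 = 18.3659
  white: (70 − 67.3125)² / 67.3125 = 0.1073
χ² = 13.0200 + 18.3659 + 0.1073 = 31.4932 ≈ 31.493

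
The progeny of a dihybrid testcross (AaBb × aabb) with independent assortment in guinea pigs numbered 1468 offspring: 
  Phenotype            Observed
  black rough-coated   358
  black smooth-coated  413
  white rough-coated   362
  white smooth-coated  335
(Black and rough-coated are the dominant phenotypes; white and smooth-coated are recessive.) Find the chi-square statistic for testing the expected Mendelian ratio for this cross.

A dihybrid testcross with independent assortment gives a 1:1:1:1 ratio.
Expected counts for N = 1468 under a 1:1:1:1 ratio (total parts = 4):
  black rough-coated: 1468 × 1/4 = 367
  black smooth-coated: 1468 × 1/4 = 367
  white rough-coated: 1468 × 1/4 = 367
  white smooth-coated: 1468 × 1/4 = 367
χ² = Σ (O − E)² / E
  black rough-coated: (358 − 367)² / 367 = 0.2207
  black smooth-coated: (413 − 367)² / 367 = 5.7657
  white rough-coated: (362 − 367)² / 367 = 0.0681
  white smooth-coated: (335 − 367)² / 367 = 2.7902
χ² = 0.2207 + 5.7657 + 0.0681 + 2.7902 = 8.8447 ≈ 8.845

8.845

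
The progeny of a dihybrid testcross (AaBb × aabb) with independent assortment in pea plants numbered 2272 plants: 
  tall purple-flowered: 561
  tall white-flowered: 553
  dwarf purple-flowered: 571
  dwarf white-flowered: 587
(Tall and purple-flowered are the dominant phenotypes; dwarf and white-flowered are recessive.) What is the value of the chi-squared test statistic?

A dihybrid testcross with independent assortment gives a 1:1:1:1 ratio.
Under the 1:1:1:1 hypothesis (Σ ratio = 4, N = 2272):
  tall purple-flowered: 2272 × 1/4 = 568
  tall white-flowered: 2272 × 1/4 = 568
  dwarf purple-flowered: 2272 × 1/4 = 568
  dwarf white-flowered: 2272 × 1/4 = 568
χ² = Σ (O − E)² / E
  tall purple-flowered: (561 − 568)² / 568 = 0.0863
  tall white-flowered: (553 − 568)² / 568 = 0.3961
  dwarf purple-flowered: (571 − 568)² / 568 = 0.0158
  dwarf white-flowered: (587 − 568)² / 568 = 0.6356
χ² = 0.0863 + 0.3961 + 0.0158 + 0.6356 = 1.1338 ≈ 1.134

1.134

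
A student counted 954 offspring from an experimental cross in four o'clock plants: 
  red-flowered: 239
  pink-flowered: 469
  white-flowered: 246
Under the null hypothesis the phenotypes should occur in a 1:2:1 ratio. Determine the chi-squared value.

Expected counts for N = 954 under a 1:2:1 ratio (total parts = 4):
  red-flowered: 954 × 1/4 = 238.5
  pink-flowered: 954 × 2/4 = 477
  white-flowered: 954 × 1/4 = 238.5
χ² = Σ (O − E)² / E
  red-flowered: (239 − 238.5)² / 238.5 = 0.0010
  pink-flowered: (469 − 477)² / 477 = 0.1342
  white-flowered: (246 − 238.5)² / 238.5 = 0.2358
χ² = 0.0010 + 0.1342 + 0.2358 = 0.371

0.371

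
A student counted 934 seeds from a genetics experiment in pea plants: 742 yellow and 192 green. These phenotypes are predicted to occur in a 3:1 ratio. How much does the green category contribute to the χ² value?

7.376

Total ratio parts = 4. Expected numbers out of 934:
  yellow: 934 × 3/4 = 700.5
  green: 934 × 1/4 = 233.5
Contribution of green: (192 − 233.5)² / 233.5 = 7.3758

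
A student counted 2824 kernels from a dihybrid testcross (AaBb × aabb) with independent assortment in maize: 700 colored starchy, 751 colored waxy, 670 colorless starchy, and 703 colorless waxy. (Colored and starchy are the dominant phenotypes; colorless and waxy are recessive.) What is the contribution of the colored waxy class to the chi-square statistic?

2.868

A dihybrid testcross with independent assortment gives a 1:1:1:1 ratio.
Total ratio parts = 4. Expected numbers out of 2824:
  colored starchy: 2824 × 1/4 = 706
  colored waxy: 2824 × 1/4 = 706
  colorless starchy: 2824 × 1/4 = 706
  colorless waxy: 2824 × 1/4 = 706
Contribution of colored waxy: (751 − 706)² / 706 = 2.8683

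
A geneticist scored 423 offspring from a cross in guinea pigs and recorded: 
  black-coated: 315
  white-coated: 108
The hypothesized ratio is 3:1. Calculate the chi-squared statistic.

0.064

Under the 3:1 hypothesis (Σ ratio = 4, N = 423):
  black-coated: 423 × 3/4 = 317.25
  white-coated: 423 × 1/4 = 105.75
χ² = Σ (O − E)² / E
  black-coated: (315 − 317.25)² / 317.25 = 0.0160
  white-coated: (108 − 105.75)² / 105.75 = 0.0479
χ² = 0.0160 + 0.0479 = 0.0639 ≈ 0.064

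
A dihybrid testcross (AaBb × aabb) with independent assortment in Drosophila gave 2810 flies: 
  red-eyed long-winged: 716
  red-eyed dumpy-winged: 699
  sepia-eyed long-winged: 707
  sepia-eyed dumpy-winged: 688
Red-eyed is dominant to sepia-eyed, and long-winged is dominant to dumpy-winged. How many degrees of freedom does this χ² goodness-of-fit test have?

3

A dihybrid testcross with independent assortment gives a 1:1:1:1 ratio.
A goodness-of-fit test with 4 phenotype classes has df = 4 − 1 = 3.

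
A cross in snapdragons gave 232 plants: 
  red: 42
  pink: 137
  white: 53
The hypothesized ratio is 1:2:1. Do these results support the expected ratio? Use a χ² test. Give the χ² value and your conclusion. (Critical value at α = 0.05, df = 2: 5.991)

8.647; not consistent

Total ratio parts = 4. Expected numbers out of 232:
  red: 232 × 1/4 = 58
  pink: 232 × 2/4 = 116
  white: 232 × 1/4 = 58
χ² = Σ (O − E)² / E
  red: (42 − 58)² / 58 = 4.4138
  pink: (137 − 116)² / 116 = 3.8017
  white: (53 − 58)² / 58 = 0.4310
χ² = 4.4138 + 3.8017 + 0.4310 = 8.6465 ≈ 8.647
Degrees of freedom = 3 − 1 = 2; critical value at α = 0.05 is 5.991.
Since 8.647 > 5.991, we reject the null hypothesis — the data do not fit the 1:2:1 ratio.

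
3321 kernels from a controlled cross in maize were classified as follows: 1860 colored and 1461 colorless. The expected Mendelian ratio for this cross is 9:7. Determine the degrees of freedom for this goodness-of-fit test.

A goodness-of-fit test with 2 phenotype classes has df = 2 − 1 = 1.

1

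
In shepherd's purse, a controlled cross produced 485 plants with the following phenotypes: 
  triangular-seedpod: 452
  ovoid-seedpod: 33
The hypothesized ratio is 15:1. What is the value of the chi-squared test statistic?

Expected counts for N = 485 under a 15:1 ratio (total parts = 16):
  triangular-seedpod: 485 × 15/16 = 454.6875
  ovoid-seedpod: 485 × 1/16 = 30.3125
χ² = Σ (O − E)² / E
  triangular-seedpod: (452 − 454.6875)² / 454.6875 = 0.0159
  ovoid-seedpod: (33 − 30.3125)² / 30.3125 = 0.2383
χ² = 0.0159 + 0.2383 = 0.2542 ≈ 0.254

0.254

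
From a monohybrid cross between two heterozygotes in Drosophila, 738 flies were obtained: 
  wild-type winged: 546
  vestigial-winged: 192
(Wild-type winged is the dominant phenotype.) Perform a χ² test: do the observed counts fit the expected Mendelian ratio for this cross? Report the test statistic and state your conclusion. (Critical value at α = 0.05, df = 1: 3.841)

0.407; consistent

For a monohybrid cross between heterozygotes with complete dominance, the expected phenotypic ratio is 3:1.
Total ratio parts = 4. Expected numbers out of 738:
  wild-type winged: 738 × 3/4 = 553.5
  vestigial-winged: 738 × 1/4 = 184.5
χ² = Σ (O − E)² / E
  wild-type winged: (546 − 553.5)² / 553.5 = 0.1016
  vestigial-winged: (192 − 184.5)² / 184.5 = 0.3049
χ² = 0.1016 + 0.3049 = 0.4065 ≈ 0.407
Degrees of freedom = 2 − 1 = 1; critical value at α = 0.05 is 3.841.
Since 0.407 < 3.841, we fail to reject the null hypothesis — the data are consistent with the 3:1 ratio.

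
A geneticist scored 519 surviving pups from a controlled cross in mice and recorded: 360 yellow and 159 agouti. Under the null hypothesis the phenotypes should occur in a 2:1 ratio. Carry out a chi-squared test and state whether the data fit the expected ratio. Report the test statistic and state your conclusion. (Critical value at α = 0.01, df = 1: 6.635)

Total ratio parts = 3. Expected numbers out of 519:
  yellow: 519 × 2/3 = 346
  agouti: 519 × 1/3 = 173
χ² = Σ (O − E)² / E
  yellow: (360 − 346)² / 346 = 0.5665
  agouti: (159 − 173)² / 173 = 1.1329
χ² = 0.5665 + 1.1329 = 1.6994 ≈ 1.699
Degrees of freedom = 2 − 1 = 1; critical value at α = 0.01 is 6.635.
Since 1.699 < 6.635, we fail to reject the null hypothesis — the data are consistent with the 2:1 ratio.

1.699; consistent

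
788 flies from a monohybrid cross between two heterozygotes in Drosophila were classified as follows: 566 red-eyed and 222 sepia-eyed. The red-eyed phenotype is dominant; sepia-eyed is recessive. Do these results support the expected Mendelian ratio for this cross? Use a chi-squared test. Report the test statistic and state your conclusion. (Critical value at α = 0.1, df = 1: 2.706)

4.230; not consistent

For a monohybrid cross between heterozygotes with complete dominance, the expected phenotypic ratio is 3:1.
The 3:1 ratio has 4 parts, so with N = 788 the expected counts are:
  red-eyed: 788 × 3/4 = 591
  sepia-eyed: 788 × 1/4 = 197
χ² = Σ (O − E)² / E
  red-eyed: (566 − 591)² / 591 = 1.0575
  sepia-eyed: (222 − 197)² / 197 = 3.1726
χ² = 1.0575 + 3.1726 = 4.2301 ≈ 4.230
Degrees of freedom = 2 − 1 = 1; critical value at α = 0.1 is 2.706.
Since 4.230 > 2.706, we reject the null hypothesis — the data do not fit the 3:1 ratio.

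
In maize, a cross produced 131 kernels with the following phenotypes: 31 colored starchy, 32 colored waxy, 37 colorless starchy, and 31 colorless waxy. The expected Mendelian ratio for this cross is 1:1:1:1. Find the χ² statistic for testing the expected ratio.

The 1:1:1:1 ratio has 4 parts, so with N = 131 the expected counts are:
  colored starchy: 131 × 1/4 = 32.75
  colored waxy: 131 × 1/4 = 32.75
  colorless starchy: 131 × 1/4 = 32.75
  colorless waxy: 131 × 1/4 = 32.75
χ² = Σ (O − E)² / E
  colored starchy: (31 − 32.75)² / 32.75 = 0.0935
  colored waxy: (32 − 32.75)² / 32.75 = 0.0172
  colorless starchy: (37 − 32.75)² / 32.75 = 0.5515
  colorless waxy: (31 − 32.75)² / 32.75 = 0.0935
χ² = 0.0935 + 0.0172 + 0.5515 + 0.0935 = 0.7557 ≈ 0.756

0.756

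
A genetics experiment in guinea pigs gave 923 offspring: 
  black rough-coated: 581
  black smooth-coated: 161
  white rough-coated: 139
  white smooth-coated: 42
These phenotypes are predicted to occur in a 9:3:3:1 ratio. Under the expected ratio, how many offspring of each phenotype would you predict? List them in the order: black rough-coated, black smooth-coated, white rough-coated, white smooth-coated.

Under the 9:3:3:1 hypothesis (Σ ratio = 16, N = 923):
  black rough-coated: 923 × 9/16 = 519.1875
  black smooth-coated: 923 × 3/16 = 173.0625
  white rough-coated: 923 × 3/16 = 173.0625
  white smooth-coated: 923 × 1/16 = 57.6875

519.1875, 173.0625, 173.0625, 57.6875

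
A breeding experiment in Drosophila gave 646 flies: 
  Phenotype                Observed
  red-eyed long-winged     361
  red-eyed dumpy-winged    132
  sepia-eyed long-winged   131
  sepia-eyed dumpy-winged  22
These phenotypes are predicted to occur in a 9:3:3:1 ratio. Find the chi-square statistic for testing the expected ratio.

Total ratio parts = 16. Expected numbers out of 646:
  red-eyed long-winged: 646 × 9/16 = 363.375
  red-eyed dumpy-winged: 646 × 3/16 = 121.125
  sepia-eyed long-winged: 646 × 3/16 = 121.125
  sepia-eyed dumpy-winged: 646 × 1/16 = 40.375
χ² = Σ (O − E)² / E
  red-eyed long-winged: (361 − 363.375)² / 363.375 = 0.0155
  red-eyed dumpy-winged: (132 − 121.125)² / 121.125 = 0.9764
  sepia-eyed long-winged: (131 − 121.125)² / 121.125 = 0.8051
  sepia-eyed dumpy-winged: (22 − 40.375)² / 40.375 = 8.3626
χ² = 0.0155 + 0.9764 + 0.8051 + 8.3626 = 10.1596 ≈ 10.160

10.160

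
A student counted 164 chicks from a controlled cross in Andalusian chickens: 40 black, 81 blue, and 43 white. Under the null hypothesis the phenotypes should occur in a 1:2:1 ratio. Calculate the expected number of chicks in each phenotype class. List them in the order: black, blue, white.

The 1:2:1 ratio has 4 parts, so with N = 164 the expected counts are:
  black: 164 × 1/4 = 41
  blue: 164 × 2/4 = 82
  white: 164 × 1/4 = 41

41, 82, 41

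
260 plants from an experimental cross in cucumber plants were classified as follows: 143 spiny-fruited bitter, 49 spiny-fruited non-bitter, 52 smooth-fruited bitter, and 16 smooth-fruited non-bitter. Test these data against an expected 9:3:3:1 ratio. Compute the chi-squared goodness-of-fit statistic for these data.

0.294

The 9:3:3:1 ratio has 16 parts, so with N = 260 the expected counts are:
  spiny-fruited bitter: 260 × 9/16 = 146.25
  spiny-fruited non-bitter: 260 × 3/16 = 48.75
  smooth-fruited bitter: 260 × 3/16 = 48.75
  smooth-fruited non-bitter: 260 × 1/16 = 16.25
χ² = Σ (O − E)² / E
  spiny-fruited bitter: (143 − 146.25)² / 146.25 = 0.0722
  spiny-fruited non-bitter: (49 − 48.75)² / 48.75 = 0.0013
  smooth-fruited bitter: (52 − 48.75)² / 48.75 = 0.2167
  smooth-fruited non-bitter: (16 − 16.25)² / 16.25 = 0.0038
χ² = 0.0722 + 0.0013 + 0.2167 + 0.0038 = 0.294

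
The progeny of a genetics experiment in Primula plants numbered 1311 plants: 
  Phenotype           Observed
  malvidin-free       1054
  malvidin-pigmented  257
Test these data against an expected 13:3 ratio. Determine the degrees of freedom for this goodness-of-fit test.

A goodness-of-fit test with 2 phenotype classes has df = 2 − 1 = 1.

1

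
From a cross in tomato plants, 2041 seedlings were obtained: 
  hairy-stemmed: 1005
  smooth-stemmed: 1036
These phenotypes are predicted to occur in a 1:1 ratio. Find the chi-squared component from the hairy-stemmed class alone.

0.235

Expected counts for N = 2041 under a 1:1 ratio (total parts = 2):
  hairy-stemmed: 2041 × 1/2 = 1020.5
  smooth-stemmed: 2041 × 1/2 = 1020.5
Contribution of hairy-stemmed: (1005 − 1020.5)² / 1020.5 = 0.2354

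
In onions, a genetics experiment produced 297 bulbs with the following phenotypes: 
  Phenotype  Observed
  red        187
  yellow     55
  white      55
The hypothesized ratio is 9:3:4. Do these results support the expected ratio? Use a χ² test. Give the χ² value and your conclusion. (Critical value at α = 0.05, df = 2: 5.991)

7.379; not consistent

Under the 9:3:4 hypothesis (Σ ratio = 16, N = 297):
  red: 297 × 9/16 = 167.0625
  yellow: 297 × 3/16 = 55.6875
  white: 297 × 4/16 = 74.25
χ² = Σ (O − E)² / E
  red: (187 − 167.0625)² / 167.0625 = 2.3794
  yellow: (55 − 55.6875)² / 55.6875 = 0.0085
  white: (55 − 74.25)² / 74.25 = 4.9907
χ² = 2.3794 + 0.0085 + 4.9907 = 7.3786 ≈ 7.379
Degrees of freedom = 3 − 1 = 2; critical value at α = 0.05 is 5.991.
Since 7.379 > 5.991, we reject the null hypothesis — the data do not fit the 9:3:4 ratio.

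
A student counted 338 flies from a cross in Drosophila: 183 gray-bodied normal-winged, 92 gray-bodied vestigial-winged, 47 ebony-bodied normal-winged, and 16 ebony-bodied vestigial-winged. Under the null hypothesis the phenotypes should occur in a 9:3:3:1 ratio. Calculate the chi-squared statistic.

Expected counts for N = 338 under a 9:3:3:1 ratio (total parts = 16):
  gray-bodied normal-winged: 338 × 9/16 = 190.125
  gray-bodied vestigial-winged: 338 × 3/16 = 63.375
  ebony-bodied normal-winged: 338 × 3/16 = 63.375
  ebony-bodied vestigial-winged: 338 × 1/16 = 21.125
χ² = Σ (O − E)² / E
  gray-bodied normal-winged: (183 − 190.125)² / 190.125 = 0.2670
  gray-bodied vestigial-winged: (92 − 63.375)² / 63.375 = 12.9292
  ebony-bodied normal-winged: (47 − 63.375)² / 63.375 = 4.2310
  ebony-bodied vestigial-winged: (16 − 21.125)² / 21.125 = 1.2433
χ² = 0.2670 + 12.9292 + 4.2310 + 1.2433 = 18.6705 ≈ 18.671

18.671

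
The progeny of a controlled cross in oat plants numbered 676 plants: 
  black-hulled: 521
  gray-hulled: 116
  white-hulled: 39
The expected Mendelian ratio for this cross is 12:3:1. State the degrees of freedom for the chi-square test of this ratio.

A goodness-of-fit test with 3 phenotype classes has df = 3 − 1 = 2.

2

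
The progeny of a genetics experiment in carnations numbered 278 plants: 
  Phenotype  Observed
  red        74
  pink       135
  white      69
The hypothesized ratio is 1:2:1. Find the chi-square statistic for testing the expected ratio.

The 1:2:1 ratio has 4 parts, so with N = 278 the expected counts are:
  red: 278 × 1/4 = 69.5
  pink: 278 × 2/4 = 139
  white: 278 × 1/4 = 69.5
χ² = Σ (O − E)² / E
  red: (74 − 69.5)² / 69.5 = 0.2914
  pink: (135 − 139)² / 139 = 0.1151
  white: (69 − 69.5)² / 69.5 = 0.0036
χ² = 0.2914 + 0.1151 + 0.0036 = 0.4101 ≈ 0.410

0.410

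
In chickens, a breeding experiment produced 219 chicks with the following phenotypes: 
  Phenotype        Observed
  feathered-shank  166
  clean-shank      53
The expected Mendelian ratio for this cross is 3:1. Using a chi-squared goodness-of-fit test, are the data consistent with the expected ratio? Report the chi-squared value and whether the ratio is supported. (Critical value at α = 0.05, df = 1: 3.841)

Expected counts for N = 219 under a 3:1 ratio (total parts = 4):
  feathered-shank: 219 × 3/4 = 164.25
  clean-shank: 219 × 1/4 = 54.75
χ² = Σ (O − E)² / E
  feathered-shank: (166 − 164.25)² / 164.25 = 0.0186
  clean-shank: (53 − 54.75)² / 54.75 = 0.0559
χ² = 0.0186 + 0.0559 = 0.0745 ≈ 0.075
Degrees of freedom = 2 − 1 = 1; critical value at α = 0.05 is 3.841.
Since 0.075 < 3.841, we fail to reject the null hypothesis — the data are consistent with the 3:1 ratio.

0.075; consistent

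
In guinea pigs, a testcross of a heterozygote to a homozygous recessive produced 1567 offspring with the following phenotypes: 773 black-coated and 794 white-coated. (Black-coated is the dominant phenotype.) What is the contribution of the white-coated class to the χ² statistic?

0.141

A testcross of a heterozygote (Aa × aa) gives a 1:1 phenotypic ratio.
Expected counts for N = 1567 under a 1:1 ratio (total parts = 2):
  black-coated: 1567 × 1/2 = 783.5
  white-coated: 1567 × 1/2 = 783.5
Contribution of white-coated: (794 − 783.5)² / 783.5 = 0.1407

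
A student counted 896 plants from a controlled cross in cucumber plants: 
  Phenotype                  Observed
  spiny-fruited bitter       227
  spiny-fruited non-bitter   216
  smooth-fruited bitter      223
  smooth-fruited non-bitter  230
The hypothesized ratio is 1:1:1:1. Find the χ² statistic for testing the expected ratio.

Under the 1:1:1:1 hypothesis (Σ ratio = 4, N = 896):
  spiny-fruited bitter: 896 × 1/4 = 224
  spiny-fruited non-bitter: 896 × 1/4 = 224
  smooth-fruited bitter: 896 × 1/4 = 224
  smooth-fruited non-bitter: 896 × 1/4 = 224
χ² = Σ (O − E)² / E
  spiny-fruited bitter: (227 − 224)² / 224 = 0.0402
  spiny-fruited non-bitter: (216 − 224)² / 224 = 0.2857
  smooth-fruited bitter: (223 − 224)² / 224 = 0.0045
  smooth-fruited non-bitter: (230 − 224)² / 224 = 0.1607
χ² = 0.0402 + 0.2857 + 0.0045 + 0.1607 = 0.4911 ≈ 0.491

0.491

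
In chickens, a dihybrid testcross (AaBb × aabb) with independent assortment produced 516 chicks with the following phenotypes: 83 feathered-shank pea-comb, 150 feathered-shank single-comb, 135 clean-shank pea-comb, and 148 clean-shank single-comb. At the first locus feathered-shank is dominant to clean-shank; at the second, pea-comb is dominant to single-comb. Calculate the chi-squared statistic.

22.899

A dihybrid testcross with independent assortment gives a 1:1:1:1 ratio.
Total ratio parts = 4. Expected numbers out of 516:
  feathered-shank pea-comb: 516 × 1/4 = 129
  feathered-shank single-comb: 516 × 1/4 = 129
  clean-shank pea-comb: 516 × 1/4 = 129
  clean-shank single-comb: 516 × 1/4 = 129
χ² = Σ (O − E)² / E
  feathered-shank pea-comb: (83 − 129)² / 129 = 16.4031
  feathered-shank single-comb: (150 − 129)² / 129 = 3.4186
  clean-shank pea-comb: (135 − 129)² / 129 = 0.2791
  clean-shank single-comb: (148 − 129)² / 129 = 2.7984
χ² = 16.4031 + 3.4186 + 0.2791 + 2.7984 = 22.8992 ≈ 22.899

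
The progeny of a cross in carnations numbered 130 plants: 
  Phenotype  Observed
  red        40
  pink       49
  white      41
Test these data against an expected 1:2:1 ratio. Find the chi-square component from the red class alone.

Under the 1:2:1 hypothesis (Σ ratio = 4, N = 130):
  red: 130 × 1/4 = 32.5
  pink: 130 × 2/4 = 65
  white: 130 × 1/4 = 32.5
Contribution of red: (40 − 32.5)² / 32.5 = 1.7308

1.731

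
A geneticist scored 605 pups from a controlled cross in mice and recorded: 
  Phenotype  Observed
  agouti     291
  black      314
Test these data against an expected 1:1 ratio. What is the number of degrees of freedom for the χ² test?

A goodness-of-fit test with 2 phenotype classes has df = 2 − 1 = 1.

1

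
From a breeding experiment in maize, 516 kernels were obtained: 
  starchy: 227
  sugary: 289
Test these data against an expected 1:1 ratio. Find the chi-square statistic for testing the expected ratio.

7.450

Expected counts for N = 516 under a 1:1 ratio (total parts = 2):
  starchy: 516 × 1/2 = 258
  sugary: 516 × 1/2 = 258
χ² = Σ (O − E)² / E
  starchy: (227 − 258)² / 258 = 3.7248
  sugary: (289 − 258)² / 258 = 3.7248
χ² = 3.7248 + 3.7248 = 7.4496 ≈ 7.450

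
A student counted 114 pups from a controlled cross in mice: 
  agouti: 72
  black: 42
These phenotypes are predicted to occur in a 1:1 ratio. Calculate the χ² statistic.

7.895

The 1:1 ratio has 2 parts, so with N = 114 the expected counts are:
  agouti: 114 × 1/2 = 57
  black: 114 × 1/2 = 57
χ² = Σ (O − E)² / E
  agouti: (72 − 57)² / 57 = 3.9474
  black: (42 − 57)² / 57 = 3.9474
χ² = 3.9474 + 3.9474 = 7.8948 ≈ 7.895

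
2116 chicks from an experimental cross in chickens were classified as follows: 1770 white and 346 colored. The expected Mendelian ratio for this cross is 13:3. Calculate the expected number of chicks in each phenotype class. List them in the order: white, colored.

The 13:3 ratio has 16 parts, so with N = 2116 the expected counts are:
  white: 2116 × 13/16 = 1719.25
  colored: 2116 × 3/16 = 396.75

1719.25, 396.75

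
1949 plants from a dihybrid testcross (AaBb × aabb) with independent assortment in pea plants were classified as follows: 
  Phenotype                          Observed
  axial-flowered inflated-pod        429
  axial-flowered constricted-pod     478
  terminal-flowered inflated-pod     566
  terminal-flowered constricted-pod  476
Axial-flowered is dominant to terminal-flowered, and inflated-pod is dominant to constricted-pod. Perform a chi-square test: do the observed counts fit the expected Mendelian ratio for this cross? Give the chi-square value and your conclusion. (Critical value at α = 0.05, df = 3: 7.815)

20.127; not consistent

A dihybrid testcross with independent assortment gives a 1:1:1:1 ratio.
Under the 1:1:1:1 hypothesis (Σ ratio = 4, N = 1949):
  axial-flowered inflated-pod: 1949 × 1/4 = 487.25
  axial-flowered constricted-pod: 1949 × 1/4 = 487.25
  terminal-flowered inflated-pod: 1949 × 1/4 = 487.25
  terminal-flowered constricted-pod: 1949 × 1/4 = 487.25
χ² = Σ (O − E)² / E
  axial-flowered inflated-pod: (429 − 487.25)² / 487.25 = 6.9637
  axial-flowered constricted-pod: (478 − 487.25)² / 487.25 = 0.1756
  terminal-flowered inflated-pod: (566 − 487.25)² / 487.25 = 12.7277
  terminal-flowered constricted-pod: (476 − 487.25)² / 487.25 = 0.2597
χ² = 6.9637 + 0.1756 + 12.7277 + 0.2597 = 20.1267 ≈ 20.127
Degrees of freedom = 4 − 1 = 3; critical value at α = 0.05 is 7.815.
Since 20.127 > 7.815, we reject the null hypothesis — the data do not fit the 1:1:1:1 ratio.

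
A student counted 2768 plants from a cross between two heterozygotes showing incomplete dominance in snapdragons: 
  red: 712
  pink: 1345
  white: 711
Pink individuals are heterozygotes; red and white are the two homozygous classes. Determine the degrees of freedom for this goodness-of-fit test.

2

With incomplete dominance, a heterozygote × heterozygote cross gives a 1:2:1 phenotypic ratio.
A goodness-of-fit test with 3 phenotype classes has df = 3 − 1 = 2.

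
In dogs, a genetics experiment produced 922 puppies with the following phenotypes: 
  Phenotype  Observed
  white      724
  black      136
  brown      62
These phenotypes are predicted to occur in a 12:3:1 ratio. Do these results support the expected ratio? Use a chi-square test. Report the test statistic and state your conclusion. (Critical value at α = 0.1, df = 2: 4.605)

9.725; not consistent

Expected counts for N = 922 under a 12:3:1 ratio (total parts = 16):
  white: 922 × 12/16 = 691.5
  black: 922 × 3/16 = 172.875
  brown: 922 × 1/16 = 57.625
χ² = Σ (O − E)² / E
  white: (724 − 691.5)² / 691.5 = 1.5275
  black: (136 − 172.875)² / 172.875 = 7.8656
  brown: (62 − 57.625)² / 57.625 = 0.3322
χ² = 1.5275 + 7.8656 + 0.3322 = 9.7253 ≈ 9.725
Degrees of freedom = 3 − 1 = 2; critical value at α = 0.1 is 4.605.
Since 9.725 > 4.605, we reject the null hypothesis — the data do not fit the 12:3:1 ratio.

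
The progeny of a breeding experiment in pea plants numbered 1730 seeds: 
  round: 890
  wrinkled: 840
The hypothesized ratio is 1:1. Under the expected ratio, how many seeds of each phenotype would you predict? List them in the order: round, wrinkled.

Under the 1:1 hypothesis (Σ ratio = 2, N = 1730):
  round: 1730 × 1/2 = 865
  wrinkled: 1730 × 1/2 = 865

865, 865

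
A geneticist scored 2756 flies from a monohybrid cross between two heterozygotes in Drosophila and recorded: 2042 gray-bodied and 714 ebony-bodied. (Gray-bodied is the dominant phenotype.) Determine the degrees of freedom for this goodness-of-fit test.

For a monohybrid cross between heterozygotes with complete dominance, the expected phenotypic ratio is 3:1.
A goodness-of-fit test with 2 phenotype classes has df = 2 − 1 = 1.

1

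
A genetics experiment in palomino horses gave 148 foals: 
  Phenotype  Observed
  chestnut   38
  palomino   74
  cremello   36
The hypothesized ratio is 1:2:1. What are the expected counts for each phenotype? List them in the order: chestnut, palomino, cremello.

37, 74, 37

The 1:2:1 ratio has 4 parts, so with N = 148 the expected counts are:
  chestnut: 148 × 1/4 = 37
  palomino: 148 × 2/4 = 74
  cremello: 148 × 1/4 = 37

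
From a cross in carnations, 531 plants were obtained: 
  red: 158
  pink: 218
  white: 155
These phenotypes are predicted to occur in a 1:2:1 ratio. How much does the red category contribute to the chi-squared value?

Expected counts for N = 531 under a 1:2:1 ratio (total parts = 4):
  red: 531 × 1/4 = 132.75
  pink: 531 × 2/4 = 265.5
  white: 531 × 1/4 = 132.75
Contribution of red: (158 − 132.75)² / 132.75 = 4.8027

4.803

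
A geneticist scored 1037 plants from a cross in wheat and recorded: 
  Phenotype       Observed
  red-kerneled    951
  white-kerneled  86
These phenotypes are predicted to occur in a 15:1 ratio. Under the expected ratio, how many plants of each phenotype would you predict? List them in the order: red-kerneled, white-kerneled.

Under the 15:1 hypothesis (Σ ratio = 16, N = 1037):
  red-kerneled: 1037 × 15/16 = 972.1875
  white-kerneled: 1037 × 1/16 = 64.8125

972.1875, 64.8125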